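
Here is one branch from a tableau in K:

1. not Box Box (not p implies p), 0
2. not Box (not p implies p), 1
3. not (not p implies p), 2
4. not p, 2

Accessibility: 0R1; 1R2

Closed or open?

No world carries both an atom and its negation.

No, open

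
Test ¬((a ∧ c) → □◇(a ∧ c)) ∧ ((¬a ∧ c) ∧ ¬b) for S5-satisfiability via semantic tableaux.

Unsatisfiable

1. ¬((a ∧ c) → □◇(a ∧ c)) ∧ ((¬a ∧ c) ∧ ¬b), u
2. ¬((a ∧ c) → □◇(a ∧ c)), u
3. (¬a ∧ c) ∧ ¬b, u
4. a ∧ c, u
5. ¬□◇(a ∧ c), u
6. ¬a ∧ c, u
7. ¬b, u
8. a, u
9. c, u
10. ¬a, u
Accessibility: uRu
Branch closes: a and ¬a both at u.
All branches of the tableau close; one closing branch shown above.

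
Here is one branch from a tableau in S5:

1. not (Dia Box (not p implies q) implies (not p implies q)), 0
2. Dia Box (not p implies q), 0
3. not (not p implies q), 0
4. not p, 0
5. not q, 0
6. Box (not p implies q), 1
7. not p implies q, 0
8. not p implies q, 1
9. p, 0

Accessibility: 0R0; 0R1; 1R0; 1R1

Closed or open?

Yes, closed

Both p and not p appear at 0.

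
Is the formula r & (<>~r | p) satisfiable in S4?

Satisfiable

1. r & (<>~r | p), u
2. r, u   [&-rule on 1]
3. <>~r | p, u   [&-rule on 1]
4. p, u   [|-rule on 3 (branches; this branch)]
Accessibility: uRu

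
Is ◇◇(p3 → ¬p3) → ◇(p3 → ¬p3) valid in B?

Not valid

Tableau for the negation ¬(◇◇(p3 → ¬p3) → ◇(p3 → ¬p3)):
1. ¬(◇◇(p3 → ¬p3) → ◇(p3 → ¬p3)), 0
2. ◇◇(p3 → ¬p3), 0   [¬→-rule on 1]
3. ¬◇(p3 → ¬p3), 0   [¬→-rule on 1]
4. ¬(p3 → ¬p3), 0   [¬◇-rule on 3 via 0R0]
5. p3, 0   [¬→-rule on 4]
6. ◇(p3 → ¬p3), 1   [◇-rule on 2: fresh world 1, 0R1]
7. ¬(p3 → ¬p3), 1   [¬◇-rule on 3 via 0R1]
8. p3, 1   [¬→-rule on 7]
9. p3 → ¬p3, 2   [◇-rule on 6: fresh world 2, 1R2]
10. ¬p3, 2   [→-rule on 9 (branches; this branch)]
Accessibility: 0R0, 0R1, 1R0, 1R1, 1R2, 2R1, 2R2
The negation has an open branch (countermodel exists).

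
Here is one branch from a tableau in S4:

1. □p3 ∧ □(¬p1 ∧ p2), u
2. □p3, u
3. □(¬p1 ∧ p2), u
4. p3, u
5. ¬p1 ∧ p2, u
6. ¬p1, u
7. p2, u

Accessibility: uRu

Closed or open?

No atom appears with both signs at the same world.

Open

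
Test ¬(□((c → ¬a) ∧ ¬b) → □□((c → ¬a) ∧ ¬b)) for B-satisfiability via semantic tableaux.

1. ¬(□((c → ¬a) ∧ ¬b) → □□((c → ¬a) ∧ ¬b)), 0
2. □((c → ¬a) ∧ ¬b), 0   [¬→-rule on 1]
3. ¬□□((c → ¬a) ∧ ¬b), 0   [¬→-rule on 1]
4. (c → ¬a) ∧ ¬b, 0   [□-rule on 2 via 0R0]
5. c → ¬a, 0   [∧-rule on 4]
6. ¬b, 0   [∧-rule on 4]
7. ¬a, 0   [→-rule on 5 (branches; this branch)]
8. ¬□((c → ¬a) ∧ ¬b), 1   [¬□-rule on 3: fresh world 1, 0R1]
9. (c → ¬a) ∧ ¬b, 1   [□-rule on 2 via 0R1]
10. c → ¬a, 1   [∧-rule on 9]
11. ¬b, 1   [∧-rule on 9]
12. ¬a, 1   [→-rule on 10 (branches; this branch)]
13. ¬((c → ¬a) ∧ ¬b), 2   [¬□-rule on 8: fresh world 2, 1R2]
14. b, 2   [¬∧-rule on 13 (branches; this branch)]
Accessibility: 0R0, 0R1, 1R0, 1R1, 1R2, 2R1, 2R2

Satisfiable (open branch found)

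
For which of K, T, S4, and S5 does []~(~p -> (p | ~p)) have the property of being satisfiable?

K-tableau for the formula:
1. []~(~p -> (p | ~p)), w0
Complete open branch: satisfiable in K.
T-tableau for the formula:
1. []~(~p -> (p | ~p)), w0
2. ~(~p -> (p | ~p)), w0
3. ~p, w0
4. ~(p | ~p), w0
5. p, w0
Accessibility: w0Rw0
Branch closes: p and ~p both at w0.
Every branch closes (one shown): unsatisfiable in T, hence also in S4, S5 (every S4/S5-frame is a T-frame).

K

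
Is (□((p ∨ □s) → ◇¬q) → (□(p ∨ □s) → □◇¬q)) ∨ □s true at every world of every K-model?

Tableau for the negation ¬((□((p ∨ □s) → ◇¬q) → (□(p ∨ □s) → □◇¬q)) ∨ □s):
1. ¬((□((p ∨ □s) → ◇¬q) → (□(p ∨ □s) → □◇¬q)) ∨ □s), w0
2. ¬(□((p ∨ □s) → ◇¬q) → (□(p ∨ □s) → □◇¬q)), w0
3. ¬□s, w0
4. □((p ∨ □s) → ◇¬q), w0
5. ¬(□(p ∨ □s) → □◇¬q), w0
6. □(p ∨ □s), w0
7. ¬□◇¬q, w0
8. ¬s, w1
9. (p ∨ □s) → ◇¬q, w1
10. p ∨ □s, w1
11. ◇¬q, w1
12. □s, w1
13. ¬◇¬q, w2
14. (p ∨ □s) → ◇¬q, w2
15. p ∨ □s, w2
16. ¬(p ∨ □s), w2
17. ¬p, w2
18. ¬□s, w2
19. □s, w2
20. ¬q, w3
21. s, w3
22. ¬s, w4
23. q, w4
24. s, w4
Accessibility: w0Rw1, w0Rw2, w1Rw3, w2Rw4
Branch closes: s and ¬s both at w4.
All branches of the negation close; one closing branch shown above.

Yes, valid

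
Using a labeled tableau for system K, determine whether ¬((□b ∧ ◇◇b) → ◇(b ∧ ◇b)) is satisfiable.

1. ¬((□b ∧ ◇◇b) → ◇(b ∧ ◇b)), u
2. □b ∧ ◇◇b, u   [¬→-rule on 1]
3. ¬◇(b ∧ ◇b), u   [¬→-rule on 1]
4. □b, u   [∧-rule on 2]
5. ◇◇b, u   [∧-rule on 2]
6. ◇b, v   [◇-rule on 5: fresh world v, uRv]
7. ¬(b ∧ ◇b), v   [¬◇-rule on 3 via uRv]
8. b, v   [□-rule on 4 via uRv]
9. ¬◇b, v   [¬∧-rule on 7 (branches; this branch)]
10. b, w   [◇-rule on 6: fresh world w, vRw]
11. ¬b, w   [¬◇-rule on 9 via vRw]
Accessibility: uRv, vRw
Branch closes: b and ¬b both at w.
Every branch closes; the branch above is one of them.

Unsatisfiable (every branch closes)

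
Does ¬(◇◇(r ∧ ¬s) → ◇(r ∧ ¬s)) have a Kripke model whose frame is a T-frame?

Yes, satisfiable

1. ¬(◇◇(r ∧ ¬s) → ◇(r ∧ ¬s)), w0
2. ◇◇(r ∧ ¬s), w0   [¬→-rule on 1]
3. ¬◇(r ∧ ¬s), w0   [¬→-rule on 1]
4. ¬(r ∧ ¬s), w0   [¬◇-rule on 3 via w0Rw0]
5. s, w0   [¬∧-rule on 4 (branches; this branch)]
6. ◇(r ∧ ¬s), w1   [◇-rule on 2: fresh world w1, w0Rw1]
7. ¬(r ∧ ¬s), w1   [¬◇-rule on 3 via w0Rw1]
8. s, w1   [¬∧-rule on 7 (branches; this branch)]
9. r ∧ ¬s, w2   [◇-rule on 6: fresh world w2, w1Rw2]
10. r, w2   [∧-rule on 9]
11. ¬s, w2   [∧-rule on 9]
Accessibility: w0Rw0, w0Rw1, w1Rw1, w1Rw2, w2Rw2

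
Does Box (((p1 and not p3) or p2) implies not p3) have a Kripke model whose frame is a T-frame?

Yes, satisfiable

1. Box (((p1 and not p3) or p2) implies not p3), u
2. ((p1 and not p3) or p2) implies not p3, u   [Box-rule on 1 via uRu]
3. not p3, u   [implies-rule on 2 (branches; this branch)]
Accessibility: uRu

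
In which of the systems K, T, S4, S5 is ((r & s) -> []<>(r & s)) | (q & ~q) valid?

S5

S5-tableau for the negation ~(((r & s) -> []<>(r & s)) | (q & ~q)):
1. ~(((r & s) -> []<>(r & s)) | (q & ~q)), 0
2. ~((r & s) -> []<>(r & s)), 0
3. ~(q & ~q), 0
4. r & s, 0
5. ~[]<>(r & s), 0
6. r, 0
7. s, 0
8. q, 0
9. ~<>(r & s), 1
10. ~(r & s), 0
11. ~(r & s), 1
12. ~s, 0
Accessibility: 0R0, 0R1, 1R0, 1R1
Branch closes: s and ~s both at 0.
Every branch closes (one shown): valid in S5.
S4-tableau for the negation ~(((r & s) -> []<>(r & s)) | (q & ~q)):
1. ~(((r & s) -> []<>(r & s)) | (q & ~q)), 0
2. ~((r & s) -> []<>(r & s)), 0
3. ~(q & ~q), 0
4. r & s, 0
5. ~[]<>(r & s), 0
6. r, 0
7. s, 0
8. q, 0
9. ~<>(r & s), 1
10. ~(r & s), 1
11. ~s, 1
Accessibility: 0R0, 0R1, 1R1
Complete open branch: countermodel on an S4-frame, so not valid in S4, nor in K, T (the same frame is also a K-frame and a T-frame).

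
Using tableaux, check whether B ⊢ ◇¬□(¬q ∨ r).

Not valid

Tableau for the negation ¬◇¬□(¬q ∨ r):
1. ¬◇¬□(¬q ∨ r), u
2. □(¬q ∨ r), u
3. ¬q ∨ r, u
4. r, u
Accessibility: uRu
The negation has an open branch (countermodel exists).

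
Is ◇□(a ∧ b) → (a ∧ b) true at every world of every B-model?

Valid

Tableau for the negation ¬(◇□(a ∧ b) → (a ∧ b)):
1. ¬(◇□(a ∧ b) → (a ∧ b)), u
2. ◇□(a ∧ b), u   [¬→-rule on 1]
3. ¬(a ∧ b), u   [¬→-rule on 1]
4. ¬b, u   [¬∧-rule on 3 (branches; this branch)]
5. □(a ∧ b), v   [◇-rule on 2: fresh world v, uRv]
6. a ∧ b, u   [□-rule on 5 via vRu]
7. a, u   [∧-rule on 6]
8. b, u   [∧-rule on 6]
Accessibility: uRu, uRv, vRu, vRv
Branch closes: b and ¬b both at u.
Every branch of the negation's tableau closes; the branch above is one of them.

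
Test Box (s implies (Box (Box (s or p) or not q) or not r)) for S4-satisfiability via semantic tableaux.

1. Box (s implies (Box (Box (s or p) or not q) or not r)), w0
2. s implies (Box (Box (s or p) or not q) or not r), w0
3. Box (Box (s or p) or not q) or not r, w0
4. not r, w0
Accessibility: w0Rw0

Yes, satisfiable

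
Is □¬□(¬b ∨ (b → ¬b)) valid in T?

No, not valid

Tableau for the negation ¬□¬□(¬b ∨ (b → ¬b)):
1. ¬□¬□(¬b ∨ (b → ¬b)), u
2. □(¬b ∨ (b → ¬b)), v
3. ¬b ∨ (b → ¬b), v
4. b → ¬b, v
5. ¬b, v
Accessibility: uRu, uRv, vRv
The negation has an open branch (countermodel exists).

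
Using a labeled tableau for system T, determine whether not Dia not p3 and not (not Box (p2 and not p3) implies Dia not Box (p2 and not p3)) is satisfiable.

Unsatisfiable (every branch closes)

1. not Dia not p3 and not (not Box (p2 and not p3) implies Dia not Box (p2 and not p3)), w0
2. not Dia not p3, w0   [and-rule on 1]
3. not (not Box (p2 and not p3) implies Dia not Box (p2 and not p3)), w0   [and-rule on 1]
4. not Box (p2 and not p3), w0   [neg-implies-rule on 3]
5. not Dia not Box (p2 and not p3), w0   [neg-implies-rule on 3]
6. p3, w0   [neg-Dia-rule on 2 via w0Rw0]
7. Box (p2 and not p3), w0   [neg-Dia-rule on 5 via w0Rw0]
8. p2 and not p3, w0   [Box-rule on 7 via w0Rw0]
9. p2, w0   [and-rule on 8]
10. not p3, w0   [and-rule on 8]
Accessibility: w0Rw0
Branch closes: p3 and not p3 both at w0.
Every branch closes; the branch above is one of them.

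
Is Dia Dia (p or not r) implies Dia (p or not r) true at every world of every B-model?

Invalid (countermodel exists)

Tableau for the negation not (Dia Dia (p or not r) implies Dia (p or not r)):
1. not (Dia Dia (p or not r) implies Dia (p or not r)), 0
2. Dia Dia (p or not r), 0
3. not Dia (p or not r), 0
4. not (p or not r), 0
5. not p, 0
6. r, 0
7. Dia (p or not r), 1
8. not (p or not r), 1
9. not p, 1
10. r, 1
11. p or not r, 2
12. not r, 2
Accessibility: 0R0, 0R1, 1R0, 1R1, 1R2, 2R1, 2R2
The negation has an open branch (countermodel exists).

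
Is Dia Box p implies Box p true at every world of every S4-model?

No, not valid

Tableau for the negation not (Dia Box p implies Box p):
1. not (Dia Box p implies Box p), w0
2. Dia Box p, w0
3. not Box p, w0
4. Box p, w1
5. p, w1
6. not p, w2
Accessibility: w0Rw0, w0Rw1, w0Rw2, w1Rw1, w2Rw2
The negation has an open branch (countermodel exists).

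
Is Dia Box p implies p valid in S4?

Tableau for the negation not (Dia Box p implies p):
1. not (Dia Box p implies p), 0
2. Dia Box p, 0
3. not p, 0
4. Box p, 1
5. p, 1
Accessibility: 0R0, 0R1, 1R1
The negation has an open branch (countermodel exists).

Not valid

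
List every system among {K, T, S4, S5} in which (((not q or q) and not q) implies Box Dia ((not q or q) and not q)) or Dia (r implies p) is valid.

S5

S4-tableau for the negation not ((((not q or q) and not q) implies Box Dia ((not q or q) and not q)) or Dia (r implies p)):
1. not ((((not q or q) and not q) implies Box Dia ((not q or q) and not q)) or Dia (r implies p)), w0
2. not (((not q or q) and not q) implies Box Dia ((not q or q) and not q)), w0
3. not Dia (r implies p), w0
4. (not q or q) and not q, w0
5. not Box Dia ((not q or q) and not q), w0
6. not q or q, w0
7. not q, w0
8. not (r implies p), w0
9. r, w0
10. not p, w0
11. not Dia ((not q or q) and not q), w1
12. not (r implies p), w1
13. r, w1
14. not p, w1
15. not ((not q or q) and not q), w1
16. q, w1
Accessibility: w0Rw0, w0Rw1, w1Rw1
Complete open branch: countermodel on an S4-frame, so not valid in S4, nor in K, T (the same frame is also a K-frame and a T-frame).
S5-tableau for the negation not ((((not q or q) and not q) implies Box Dia ((not q or q) and not q)) or Dia (r implies p)):
1. not ((((not q or q) and not q) implies Box Dia ((not q or q) and not q)) or Dia (r implies p)), w0
2. not (((not q or q) and not q) implies Box Dia ((not q or q) and not q)), w0
3. not Dia (r implies p), w0
4. (not q or q) and not q, w0
5. not Box Dia ((not q or q) and not q), w0
6. not q or q, w0
7. not q, w0
8. not (r implies p), w0
9. r, w0
10. not p, w0
11. not Dia ((not q or q) and not q), w1
12. not (r implies p), w1
13. r, w1
14. not p, w1
15. not ((not q or q) and not q), w0
16. not ((not q or q) and not q), w1
17. not (not q or q), w0
18. q, w0
Accessibility: w0Rw0, w0Rw1, w1Rw0, w1Rw1
Branch closes: q and not q both at w0.
Every branch closes (one shown): valid in S5.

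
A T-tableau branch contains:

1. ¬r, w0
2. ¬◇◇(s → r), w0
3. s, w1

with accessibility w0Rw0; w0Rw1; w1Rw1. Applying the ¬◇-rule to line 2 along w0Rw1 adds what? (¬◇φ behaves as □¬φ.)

¬◇(s → r), w1

¬◇φ behaves as □¬φ: propagate the negated body to each accessible world.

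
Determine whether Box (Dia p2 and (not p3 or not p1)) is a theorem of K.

No, not valid

Tableau for the negation not Box (Dia p2 and (not p3 or not p1)):
1. not Box (Dia p2 and (not p3 or not p1)), 0
2. not (Dia p2 and (not p3 or not p1)), 1   [neg-Box-rule on 1: fresh world 1, 0R1]
3. not (not p3 or not p1), 1   [neg-and-rule on 2 (branches; this branch)]
4. p3, 1   [neg-or-rule on 3]
5. p1, 1   [neg-or-rule on 3]
Accessibility: 0R1
The negation has an open branch (countermodel exists).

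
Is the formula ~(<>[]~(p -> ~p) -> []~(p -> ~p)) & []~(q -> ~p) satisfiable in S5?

Unsatisfiable

1. ~(<>[]~(p -> ~p) -> []~(p -> ~p)) & []~(q -> ~p), u
2. ~(<>[]~(p -> ~p) -> []~(p -> ~p)), u   [&-rule on 1]
3. []~(q -> ~p), u   [&-rule on 1]
4. <>[]~(p -> ~p), u   [~->-rule on 2]
5. ~[]~(p -> ~p), u   [~->-rule on 2]
6. ~(q -> ~p), u   [[]-rule on 3 via uRu]
7. q, u   [~->-rule on 6]
8. p, u   [~->-rule on 6]
9. []~(p -> ~p), v   [<>-rule on 4: fresh world v, uRv]
10. ~(q -> ~p), v   [[]-rule on 3 via uRv]
11. q, v   [~->-rule on 10]
12. p, v   [~->-rule on 10]
13. ~(p -> ~p), u   [[]-rule on 9 via vRu]
14. ~(p -> ~p), v   [[]-rule on 9 via vRv]
15. p -> ~p, w   [~[]-rule on 5: fresh world w, uRw]
16. ~(q -> ~p), w   [[]-rule on 3 via uRw]
17. q, w   [~->-rule on 16]
18. p, w   [~->-rule on 16]
19. ~(p -> ~p), w   [[]-rule on 9 via vRw]
20. ~p, w   [->-rule on 15 (branches; this branch)]
Accessibility: uRu, uRv, uRw, vRu, vRv, vRw, wRu, wRv, wRw
Branch closes: p and ~p both at w.
All branches of the tableau close; one closing branch shown above.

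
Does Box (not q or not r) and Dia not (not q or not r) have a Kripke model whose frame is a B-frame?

Unsatisfiable

1. Box (not q or not r) and Dia not (not q or not r), w0
2. Box (not q or not r), w0
3. Dia not (not q or not r), w0
4. not q or not r, w0
5. not r, w0
6. not (not q or not r), w1
7. q, w1
8. r, w1
9. not q or not r, w1
10. not r, w1
Accessibility: w0Rw0, w0Rw1, w1Rw0, w1Rw1
Branch closes: r and not r both at w1.
(One branch shown.) All branches close.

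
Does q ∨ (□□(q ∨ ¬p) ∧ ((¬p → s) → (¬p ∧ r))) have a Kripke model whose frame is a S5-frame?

1. q ∨ (□□(q ∨ ¬p) ∧ ((¬p → s) → (¬p ∧ r))), u
2. □□(q ∨ ¬p) ∧ ((¬p → s) → (¬p ∧ r)), u
3. □□(q ∨ ¬p), u
4. (¬p → s) → (¬p ∧ r), u
5. □(q ∨ ¬p), u
6. q ∨ ¬p, u
7. ¬p ∧ r, u
8. ¬p, u
9. r, u
Accessibility: uRu

Satisfiable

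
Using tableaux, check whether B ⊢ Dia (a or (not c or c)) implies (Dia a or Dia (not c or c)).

Tableau for the negation not (Dia (a or (not c or c)) implies (Dia a or Dia (not c or c))):
1. not (Dia (a or (not c or c)) implies (Dia a or Dia (not c or c))), u
2. Dia (a or (not c or c)), u
3. not (Dia a or Dia (not c or c)), u
4. not Dia a, u
5. not Dia (not c or c), u
6. not a, u
7. not (not c or c), u
8. c, u
9. not c, u
Accessibility: uRu
Branch closes: c and not c both at u.
Every branch of the negation's tableau closes; the branch above is one of them.

Valid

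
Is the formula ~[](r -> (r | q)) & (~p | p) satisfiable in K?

Unsatisfiable

1. ~[](r -> (r | q)) & (~p | p), u
2. ~[](r -> (r | q)), u
3. ~p | p, u
4. p, u
5. ~(r -> (r | q)), v
6. r, v
7. ~(r | q), v
8. ~r, v
9. ~q, v
Accessibility: uRv
Branch closes: r and ~r both at v.
Every branch closes; the branch above is one of them.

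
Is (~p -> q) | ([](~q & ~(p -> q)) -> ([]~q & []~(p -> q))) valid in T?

Tableau for the negation ~((~p -> q) | ([](~q & ~(p -> q)) -> ([]~q & []~(p -> q)))):
1. ~((~p -> q) | ([](~q & ~(p -> q)) -> ([]~q & []~(p -> q)))), 0
2. ~(~p -> q), 0   [~|-rule on 1]
3. ~([](~q & ~(p -> q)) -> ([]~q & []~(p -> q))), 0   [~|-rule on 1]
4. ~p, 0   [~->-rule on 2]
5. ~q, 0   [~->-rule on 2]
6. [](~q & ~(p -> q)), 0   [~->-rule on 3]
7. ~([]~q & []~(p -> q)), 0   [~->-rule on 3]
8. ~q & ~(p -> q), 0   [[]-rule on 6 via 0R0]
9. ~(p -> q), 0   [&-rule on 8]
10. p, 0   [~->-rule on 9]
Accessibility: 0R0
Branch closes: p and ~p both at 0.
Every branch of the negation's tableau closes; the branch above is one of them.

Valid in T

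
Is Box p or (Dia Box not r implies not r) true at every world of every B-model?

Tableau for the negation not (Box p or (Dia Box not r implies not r)):
1. not (Box p or (Dia Box not r implies not r)), u
2. not Box p, u
3. not (Dia Box not r implies not r), u
4. Dia Box not r, u
5. r, u
6. not p, v
7. Box not r, w
8. not r, u
Accessibility: uRu, uRv, uRw, vRu, vRv, wRu, wRw
Branch closes: r and not r both at u.
All branches of the negation close; one closing branch shown above.

Yes, valid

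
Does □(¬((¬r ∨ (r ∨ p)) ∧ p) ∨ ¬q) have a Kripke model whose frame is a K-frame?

Satisfiable (open branch found)

1. □(¬((¬r ∨ (r ∨ p)) ∧ p) ∨ ¬q), u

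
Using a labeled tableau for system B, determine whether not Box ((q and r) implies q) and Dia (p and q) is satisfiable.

1. not Box ((q and r) implies q) and Dia (p and q), u
2. not Box ((q and r) implies q), u
3. Dia (p and q), u
4. not ((q and r) implies q), v
5. q and r, v
6. not q, v
7. q, v
8. r, v
Accessibility: uRu, uRv, vRu, vRv
Branch closes: q and not q both at v.
Every branch closes; the branch above is one of them.

Unsatisfiable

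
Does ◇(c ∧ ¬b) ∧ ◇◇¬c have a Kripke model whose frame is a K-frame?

1. ◇(c ∧ ¬b) ∧ ◇◇¬c, u
2. ◇(c ∧ ¬b), u
3. ◇◇¬c, u
4. c ∧ ¬b, v
5. c, v
6. ¬b, v
7. ◇¬c, w
8. ¬c, x
Accessibility: uRv, uRw, wRx

Satisfiable (open branch found)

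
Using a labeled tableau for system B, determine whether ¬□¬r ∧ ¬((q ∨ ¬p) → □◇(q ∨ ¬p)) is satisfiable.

No, unsatisfiable

1. ¬□¬r ∧ ¬((q ∨ ¬p) → □◇(q ∨ ¬p)), u
2. ¬□¬r, u   [∧-rule on 1]
3. ¬((q ∨ ¬p) → □◇(q ∨ ¬p)), u   [∧-rule on 1]
4. q ∨ ¬p, u   [¬→-rule on 3]
5. ¬□◇(q ∨ ¬p), u   [¬→-rule on 3]
6. ¬p, u   [∨-rule on 4 (branches; this branch)]
7. r, v   [¬□-rule on 2: fresh world v, uRv]
8. ¬◇(q ∨ ¬p), w   [¬□-rule on 5: fresh world w, uRw]
9. ¬(q ∨ ¬p), u   [¬◇-rule on 8 via wRu]
10. ¬q, u   [¬∨-rule on 9]
11. p, u   [¬∨-rule on 9]
Accessibility: uRu, uRv, uRw, vRu, vRv, wRu, wRw
Branch closes: p and ¬p both at u.
All branches of the tableau close; one closing branch shown above.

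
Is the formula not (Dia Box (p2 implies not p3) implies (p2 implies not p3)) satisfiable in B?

1. not (Dia Box (p2 implies not p3) implies (p2 implies not p3)), 0
2. Dia Box (p2 implies not p3), 0
3. not (p2 implies not p3), 0
4. p2, 0
5. p3, 0
6. Box (p2 implies not p3), 1
7. p2 implies not p3, 0
8. p2 implies not p3, 1
9. not p3, 0
Accessibility: 0R0, 0R1, 1R0, 1R1
Branch closes: p3 and not p3 both at 0.
Every branch closes; the branch above is one of them.

No, unsatisfiable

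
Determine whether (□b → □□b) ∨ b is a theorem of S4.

Tableau for the negation ¬((□b → □□b) ∨ b):
1. ¬((□b → □□b) ∨ b), w0
2. ¬(□b → □□b), w0
3. ¬b, w0
4. □b, w0
5. ¬□□b, w0
6. b, w0
Accessibility: w0Rw0
Branch closes: b and ¬b both at w0.
Every branch of the negation's tableau closes; the branch above is one of them.

Valid in S4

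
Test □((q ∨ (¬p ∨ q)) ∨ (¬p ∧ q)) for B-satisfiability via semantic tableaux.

1. □((q ∨ (¬p ∨ q)) ∨ (¬p ∧ q)), 0
2. (q ∨ (¬p ∨ q)) ∨ (¬p ∧ q), 0
3. ¬p ∧ q, 0
4. ¬p, 0
5. q, 0
Accessibility: 0R0

Yes, satisfiable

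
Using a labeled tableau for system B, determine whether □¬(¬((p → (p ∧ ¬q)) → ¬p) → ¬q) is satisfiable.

1. □¬(¬((p → (p ∧ ¬q)) → ¬p) → ¬q), u
2. ¬(¬((p → (p ∧ ¬q)) → ¬p) → ¬q), u
3. ¬((p → (p ∧ ¬q)) → ¬p), u
4. q, u
5. p → (p ∧ ¬q), u
6. p, u
7. p ∧ ¬q, u
8. ¬q, u
Accessibility: uRu
Branch closes: q and ¬q both at u.
Every branch closes; the branch above is one of them.

No, unsatisfiable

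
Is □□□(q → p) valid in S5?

Tableau for the negation ¬□□□(q → p):
1. ¬□□□(q → p), 0
2. ¬□□(q → p), 1
3. ¬□(q → p), 2
4. ¬(q → p), 3
5. q, 3
6. ¬p, 3
Accessibility: 0R0, 0R1, 0R2, 0R3, 1R0, 1R1, 1R2, 1R3, 2R0, 2R1, 2R2, 2R3, 3R0, 3R1, 3R2, 3R3
The negation has an open branch (countermodel exists).

No, not valid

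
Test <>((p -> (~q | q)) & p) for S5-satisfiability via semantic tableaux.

1. <>((p -> (~q | q)) & p), w0
2. (p -> (~q | q)) & p, w1
3. p -> (~q | q), w1
4. p, w1
5. ~q | q, w1
6. q, w1
Accessibility: w0Rw0, w0Rw1, w1Rw0, w1Rw1

Yes, satisfiable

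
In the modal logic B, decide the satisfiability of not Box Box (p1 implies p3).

Satisfiable (open branch found)

1. not Box Box (p1 implies p3), u
2. not Box (p1 implies p3), v   [neg-Box-rule on 1: fresh world v, uRv]
3. not (p1 implies p3), w   [neg-Box-rule on 2: fresh world w, vRw]
4. p1, w   [neg-implies-rule on 3]
5. not p3, w   [neg-implies-rule on 3]
Accessibility: uRu, uRv, vRu, vRv, vRw, wRv, wRw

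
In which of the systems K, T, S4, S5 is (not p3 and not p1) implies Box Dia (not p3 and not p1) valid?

S5

S4-tableau for the negation not ((not p3 and not p1) implies Box Dia (not p3 and not p1)):
1. not ((not p3 and not p1) implies Box Dia (not p3 and not p1)), w0
2. not p3 and not p1, w0   [neg-implies-rule on 1]
3. not Box Dia (not p3 and not p1), w0   [neg-implies-rule on 1]
4. not p3, w0   [and-rule on 2]
5. not p1, w0   [and-rule on 2]
6. not Dia (not p3 and not p1), w1   [neg-Box-rule on 3: fresh world w1, w0Rw1]
7. not (not p3 and not p1), w1   [neg-Dia-rule on 6 via w1Rw1]
8. p1, w1   [neg-and-rule on 7 (branches; this branch)]
Accessibility: w0Rw0, w0Rw1, w1Rw1
Complete open branch: countermodel on an S4-frame, so not valid in S4, nor in K, T (the same frame is also a K-frame and a T-frame).
S5-tableau for the negation not ((not p3 and not p1) implies Box Dia (not p3 and not p1)):
1. not ((not p3 and not p1) implies Box Dia (not p3 and not p1)), w0
2. not p3 and not p1, w0   [neg-implies-rule on 1]
3. not Box Dia (not p3 and not p1), w0   [neg-implies-rule on 1]
4. not p3, w0   [and-rule on 2]
5. not p1, w0   [and-rule on 2]
6. not Dia (not p3 and not p1), w1   [neg-Box-rule on 3: fresh world w1, w0Rw1]
7. not (not p3 and not p1), w0   [neg-Dia-rule on 6 via w1Rw0]
8. not (not p3 and not p1), w1   [neg-Dia-rule on 6 via w1Rw1]
9. p1, w0   [neg-and-rule on 7 (branches; this branch)]
Accessibility: w0Rw0, w0Rw1, w1Rw0, w1Rw1
Branch closes: p1 and not p1 both at w0.
Every branch closes (one shown): valid in S5.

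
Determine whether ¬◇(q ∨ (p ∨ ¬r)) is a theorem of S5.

Tableau for the negation ◇(q ∨ (p ∨ ¬r)):
1. ◇(q ∨ (p ∨ ¬r)), w0
2. q ∨ (p ∨ ¬r), w1
3. p ∨ ¬r, w1
4. ¬r, w1
Accessibility: w0Rw0, w0Rw1, w1Rw0, w1Rw1
The negation has an open branch (countermodel exists).

No, not valid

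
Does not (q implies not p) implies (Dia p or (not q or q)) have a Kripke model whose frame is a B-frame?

1. not (q implies not p) implies (Dia p or (not q or q)), u
2. Dia p or (not q or q), u   [implies-rule on 1 (branches; this branch)]
3. not q or q, u   [or-rule on 2 (branches; this branch)]
4. q, u   [or-rule on 3 (branches; this branch)]
Accessibility: uRu

Yes, satisfiable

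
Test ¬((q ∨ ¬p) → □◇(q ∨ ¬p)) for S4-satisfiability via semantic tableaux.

Satisfiable (open branch found)

1. ¬((q ∨ ¬p) → □◇(q ∨ ¬p)), u
2. q ∨ ¬p, u   [¬→-rule on 1]
3. ¬□◇(q ∨ ¬p), u   [¬→-rule on 1]
4. ¬p, u   [∨-rule on 2 (branches; this branch)]
5. ¬◇(q ∨ ¬p), v   [¬□-rule on 3: fresh world v, uRv]
6. ¬(q ∨ ¬p), v   [¬◇-rule on 5 via vRv]
7. ¬q, v   [¬∨-rule on 6]
8. p, v   [¬∨-rule on 6]
Accessibility: uRu, uRv, vRv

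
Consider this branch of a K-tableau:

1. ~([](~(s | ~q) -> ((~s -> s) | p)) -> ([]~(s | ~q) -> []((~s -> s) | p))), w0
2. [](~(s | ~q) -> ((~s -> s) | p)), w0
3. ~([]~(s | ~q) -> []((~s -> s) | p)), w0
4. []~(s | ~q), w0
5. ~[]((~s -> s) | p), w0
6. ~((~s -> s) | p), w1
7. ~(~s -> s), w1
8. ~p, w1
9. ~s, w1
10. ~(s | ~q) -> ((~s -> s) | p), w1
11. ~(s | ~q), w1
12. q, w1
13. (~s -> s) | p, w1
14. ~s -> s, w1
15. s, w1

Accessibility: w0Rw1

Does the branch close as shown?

Both s and ~s appear at w1.

Closed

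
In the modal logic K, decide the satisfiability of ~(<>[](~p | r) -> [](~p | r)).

1. ~(<>[](~p | r) -> [](~p | r)), w0
2. <>[](~p | r), w0
3. ~[](~p | r), w0
4. [](~p | r), w1
5. ~(~p | r), w2
6. p, w2
7. ~r, w2
Accessibility: w0Rw1, w0Rw2

Satisfiable (open branch found)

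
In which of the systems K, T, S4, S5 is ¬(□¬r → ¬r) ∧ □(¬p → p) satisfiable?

T-tableau for the formula:
1. ¬(□¬r → ¬r) ∧ □(¬p → p), 0
2. ¬(□¬r → ¬r), 0
3. □(¬p → p), 0
4. □¬r, 0
5. r, 0
6. ¬p → p, 0
7. ¬r, 0
Accessibility: 0R0
Branch closes: r and ¬r both at 0.
Every branch closes (one shown): unsatisfiable in T, hence also in S4, S5 (every S4/S5-frame is a T-frame).
K-tableau for the formula:
1. ¬(□¬r → ¬r) ∧ □(¬p → p), 0
2. ¬(□¬r → ¬r), 0
3. □(¬p → p), 0
4. □¬r, 0
5. r, 0
Complete open branch: satisfiable in K.

K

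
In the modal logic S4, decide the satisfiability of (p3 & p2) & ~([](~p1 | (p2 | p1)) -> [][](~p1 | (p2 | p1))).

Unsatisfiable (every branch closes)

1. (p3 & p2) & ~([](~p1 | (p2 | p1)) -> [][](~p1 | (p2 | p1))), u
2. p3 & p2, u
3. ~([](~p1 | (p2 | p1)) -> [][](~p1 | (p2 | p1))), u
4. p3, u
5. p2, u
6. [](~p1 | (p2 | p1)), u
7. ~[][](~p1 | (p2 | p1)), u
8. ~p1 | (p2 | p1), u
9. p2 | p1, u
10. p1, u
11. ~[](~p1 | (p2 | p1)), v
12. ~p1 | (p2 | p1), v
13. p2 | p1, v
14. p1, v
15. ~(~p1 | (p2 | p1)), w
16. p1, w
17. ~(p2 | p1), w
18. ~p2, w
19. ~p1, w
Accessibility: uRu, uRv, uRw, vRv, vRw, wRw
Branch closes: p1 and ~p1 both at w.
(One branch shown.) All branches close.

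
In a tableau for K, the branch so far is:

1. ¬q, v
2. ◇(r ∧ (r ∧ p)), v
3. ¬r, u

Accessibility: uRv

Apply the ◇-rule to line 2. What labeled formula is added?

a fresh world w with vRw, and r ∧ (r ∧ p) at w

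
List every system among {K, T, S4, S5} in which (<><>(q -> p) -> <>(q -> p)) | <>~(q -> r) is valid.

S4, S5

S4-tableau for the negation ~((<><>(q -> p) -> <>(q -> p)) | <>~(q -> r)):
1. ~((<><>(q -> p) -> <>(q -> p)) | <>~(q -> r)), u
2. ~(<><>(q -> p) -> <>(q -> p)), u   [~|-rule on 1]
3. ~<>~(q -> r), u   [~|-rule on 1]
4. <><>(q -> p), u   [~->-rule on 2]
5. ~<>(q -> p), u   [~->-rule on 2]
6. q -> r, u   [~<>-rule on 3 via uRu]
7. ~(q -> p), u   [~<>-rule on 5 via uRu]
8. q, u   [~->-rule on 7]
9. ~p, u   [~->-rule on 7]
10. r, u   [->-rule on 6 (branches; this branch)]
11. <>(q -> p), v   [<>-rule on 4: fresh world v, uRv]
12. q -> r, v   [~<>-rule on 3 via uRv]
13. ~(q -> p), v   [~<>-rule on 5 via uRv]
14. q, v   [~->-rule on 13]
15. ~p, v   [~->-rule on 13]
16. r, v   [->-rule on 12 (branches; this branch)]
17. q -> p, w   [<>-rule on 11: fresh world w, vRw]
18. q -> r, w   [~<>-rule on 3 via uRw]
19. ~(q -> p), w   [~<>-rule on 5 via uRw]
20. q, w   [~->-rule on 19]
21. ~p, w   [~->-rule on 19]
22. p, w   [->-rule on 17 (branches; this branch)]
Accessibility: uRu, uRv, uRw, vRv, vRw, wRw
Branch closes: p and ~p both at w.
Every branch closes (one shown): valid in S4, hence also in S5 (every theorem of S4 is a theorem of S5).
T-tableau for the negation ~((<><>(q -> p) -> <>(q -> p)) | <>~(q -> r)):
1. ~((<><>(q -> p) -> <>(q -> p)) | <>~(q -> r)), u
2. ~(<><>(q -> p) -> <>(q -> p)), u   [~|-rule on 1]
3. ~<>~(q -> r), u   [~|-rule on 1]
4. <><>(q -> p), u   [~->-rule on 2]
5. ~<>(q -> p), u   [~->-rule on 2]
6. q -> r, u   [~<>-rule on 3 via uRu]
7. ~(q -> p), u   [~<>-rule on 5 via uRu]
8. q, u   [~->-rule on 7]
9. ~p, u   [~->-rule on 7]
10. r, u   [->-rule on 6 (branches; this branch)]
11. <>(q -> p), v   [<>-rule on 4: fresh world v, uRv]
12. q -> r, v   [~<>-rule on 3 via uRv]
13. ~(q -> p), v   [~<>-rule on 5 via uRv]
14. q, v   [~->-rule on 13]
15. ~p, v   [~->-rule on 13]
16. r, v   [->-rule on 12 (branches; this branch)]
17. q -> p, w   [<>-rule on 11: fresh world w, vRw]
18. p, w   [->-rule on 17 (branches; this branch)]
Accessibility: uRu, uRv, vRv, vRw, wRw
Complete open branch: countermodel on a T-frame, so not valid in T, nor in K (the same frame is also a K-frame).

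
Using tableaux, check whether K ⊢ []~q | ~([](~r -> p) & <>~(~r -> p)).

Tableau for the negation ~([]~q | ~([](~r -> p) & <>~(~r -> p))):
1. ~([]~q | ~([](~r -> p) & <>~(~r -> p))), w0
2. ~[]~q, w0
3. [](~r -> p) & <>~(~r -> p), w0
4. [](~r -> p), w0
5. <>~(~r -> p), w0
6. q, w1
7. ~r -> p, w1
8. p, w1
9. ~(~r -> p), w2
10. ~r, w2
11. ~p, w2
12. ~r -> p, w2
13. p, w2
Accessibility: w0Rw1, w0Rw2
Branch closes: p and ~p both at w2.
All branches of the negation close; one closing branch shown above.

Valid in K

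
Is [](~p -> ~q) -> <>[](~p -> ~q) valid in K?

Invalid (countermodel exists)

Tableau for the negation ~([](~p -> ~q) -> <>[](~p -> ~q)):
1. ~([](~p -> ~q) -> <>[](~p -> ~q)), 0
2. [](~p -> ~q), 0   [~->-rule on 1]
3. ~<>[](~p -> ~q), 0   [~->-rule on 1]
The negation has an open branch (countermodel exists).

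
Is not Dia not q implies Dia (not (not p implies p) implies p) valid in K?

Invalid (countermodel exists)

Tableau for the negation not (not Dia not q implies Dia (not (not p implies p) implies p)):
1. not (not Dia not q implies Dia (not (not p implies p) implies p)), 0
2. not Dia not q, 0
3. not Dia (not (not p implies p) implies p), 0
The negation has an open branch (countermodel exists).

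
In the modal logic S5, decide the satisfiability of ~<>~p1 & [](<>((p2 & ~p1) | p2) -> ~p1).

1. ~<>~p1 & [](<>((p2 & ~p1) | p2) -> ~p1), u
2. ~<>~p1, u   [&-rule on 1]
3. [](<>((p2 & ~p1) | p2) -> ~p1), u   [&-rule on 1]
4. p1, u   [~<>-rule on 2 via uRu]
5. <>((p2 & ~p1) | p2) -> ~p1, u   [[]-rule on 3 via uRu]
6. ~<>((p2 & ~p1) | p2), u   [->-rule on 5 (branches; this branch)]
7. ~((p2 & ~p1) | p2), u   [~<>-rule on 6 via uRu]
8. ~(p2 & ~p1), u   [~|-rule on 7]
9. ~p2, u   [~|-rule on 7]
Accessibility: uRu

Yes, satisfiable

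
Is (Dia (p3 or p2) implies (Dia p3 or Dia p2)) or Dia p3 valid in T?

Tableau for the negation not ((Dia (p3 or p2) implies (Dia p3 or Dia p2)) or Dia p3):
1. not ((Dia (p3 or p2) implies (Dia p3 or Dia p2)) or Dia p3), 0
2. not (Dia (p3 or p2) implies (Dia p3 or Dia p2)), 0
3. not Dia p3, 0
4. Dia (p3 or p2), 0
5. not (Dia p3 or Dia p2), 0
6. not Dia p2, 0
7. not p3, 0
8. not p2, 0
9. p3 or p2, 1
10. not p3, 1
11. not p2, 1
12. p2, 1
Accessibility: 0R0, 0R1, 1R1
Branch closes: p2 and not p2 both at 1.
All branches of the negation close; one closing branch shown above.

Yes, valid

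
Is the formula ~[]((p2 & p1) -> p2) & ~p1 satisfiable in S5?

Unsatisfiable

1. ~[]((p2 & p1) -> p2) & ~p1, 0
2. ~[]((p2 & p1) -> p2), 0
3. ~p1, 0
4. ~((p2 & p1) -> p2), 1
5. p2 & p1, 1
6. ~p2, 1
7. p2, 1
8. p1, 1
Accessibility: 0R0, 0R1, 1R0, 1R1
Branch closes: p2 and ~p2 both at 1.
Every branch closes; the branch above is one of them.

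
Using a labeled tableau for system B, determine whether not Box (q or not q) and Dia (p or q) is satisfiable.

1. not Box (q or not q) and Dia (p or q), u
2. not Box (q or not q), u
3. Dia (p or q), u
4. not (q or not q), v
5. not q, v
6. q, v
Accessibility: uRu, uRv, vRu, vRv
Branch closes: q and not q both at v.
All branches of the tableau close; one closing branch shown above.

No, unsatisfiable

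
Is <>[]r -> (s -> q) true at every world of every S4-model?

Tableau for the negation ~(<>[]r -> (s -> q)):
1. ~(<>[]r -> (s -> q)), u
2. <>[]r, u
3. ~(s -> q), u
4. s, u
5. ~q, u
6. []r, v
7. r, v
Accessibility: uRu, uRv, vRv
The negation has an open branch (countermodel exists).

Not valid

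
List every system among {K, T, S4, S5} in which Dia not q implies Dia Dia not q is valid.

T-tableau for the negation not (Dia not q implies Dia Dia not q):
1. not (Dia not q implies Dia Dia not q), 0
2. Dia not q, 0
3. not Dia Dia not q, 0
4. not Dia not q, 0
5. q, 0
6. not q, 1
7. not Dia not q, 1
8. q, 1
Accessibility: 0R0, 0R1, 1R1
Branch closes: q and not q both at 1.
Every branch closes (one shown): valid in T, hence also in S4, S5 (every theorem of T is a theorem of S4 and S5).
K-tableau for the negation not (Dia not q implies Dia Dia not q):
1. not (Dia not q implies Dia Dia not q), 0
2. Dia not q, 0
3. not Dia Dia not q, 0
4. not q, 1
5. not Dia not q, 1
Accessibility: 0R1
Complete open branch: countermodel on a K-frame, so not valid in K.

T, S4, S5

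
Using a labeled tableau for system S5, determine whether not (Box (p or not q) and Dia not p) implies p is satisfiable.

Satisfiable (open branch found)

1. not (Box (p or not q) and Dia not p) implies p, 0
2. p, 0
Accessibility: 0R0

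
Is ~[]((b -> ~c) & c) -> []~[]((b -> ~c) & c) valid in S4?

Tableau for the negation ~(~[]((b -> ~c) & c) -> []~[]((b -> ~c) & c)):
1. ~(~[]((b -> ~c) & c) -> []~[]((b -> ~c) & c)), u
2. ~[]((b -> ~c) & c), u
3. ~[]~[]((b -> ~c) & c), u
4. ~((b -> ~c) & c), v
5. ~c, v
6. []((b -> ~c) & c), w
7. (b -> ~c) & c, w
8. b -> ~c, w
9. c, w
10. ~b, w
Accessibility: uRu, uRv, uRw, vRv, wRw
The negation has an open branch (countermodel exists).

Invalid (countermodel exists)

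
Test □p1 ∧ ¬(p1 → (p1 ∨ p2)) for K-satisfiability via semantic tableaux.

No, unsatisfiable

1. □p1 ∧ ¬(p1 → (p1 ∨ p2)), w0
2. □p1, w0
3. ¬(p1 → (p1 ∨ p2)), w0
4. p1, w0
5. ¬(p1 ∨ p2), w0
6. ¬p1, w0
7. ¬p2, w0
Branch closes: p1 and ¬p1 both at w0.
Every branch closes; the branch above is one of them.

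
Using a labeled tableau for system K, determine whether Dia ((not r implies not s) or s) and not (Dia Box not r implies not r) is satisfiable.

Satisfiable

1. Dia ((not r implies not s) or s) and not (Dia Box not r implies not r), 0
2. Dia ((not r implies not s) or s), 0
3. not (Dia Box not r implies not r), 0
4. Dia Box not r, 0
5. r, 0
6. (not r implies not s) or s, 1
7. s, 1
8. Box not r, 2
Accessibility: 0R1, 0R2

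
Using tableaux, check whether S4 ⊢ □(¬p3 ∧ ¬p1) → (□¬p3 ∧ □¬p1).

Yes, valid

Tableau for the negation ¬(□(¬p3 ∧ ¬p1) → (□¬p3 ∧ □¬p1)):
1. ¬(□(¬p3 ∧ ¬p1) → (□¬p3 ∧ □¬p1)), 0
2. □(¬p3 ∧ ¬p1), 0   [¬→-rule on 1]
3. ¬(□¬p3 ∧ □¬p1), 0   [¬→-rule on 1]
4. ¬p3 ∧ ¬p1, 0   [□-rule on 2 via 0R0]
5. ¬p3, 0   [∧-rule on 4]
6. ¬p1, 0   [∧-rule on 4]
7. ¬□¬p1, 0   [¬∧-rule on 3 (branches; this branch)]
8. p1, 1   [¬□-rule on 7: fresh world 1, 0R1]
9. ¬p3 ∧ ¬p1, 1   [□-rule on 2 via 0R1]
10. ¬p3, 1   [∧-rule on 9]
11. ¬p1, 1   [∧-rule on 9]
Accessibility: 0R0, 0R1, 1R1
Branch closes: p1 and ¬p1 both at 1.
Every branch of the negation's tableau closes; the branch above is one of them.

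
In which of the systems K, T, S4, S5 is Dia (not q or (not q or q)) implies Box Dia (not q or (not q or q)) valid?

T-tableau for the negation not (Dia (not q or (not q or q)) implies Box Dia (not q or (not q or q))):
1. not (Dia (not q or (not q or q)) implies Box Dia (not q or (not q or q))), 0
2. Dia (not q or (not q or q)), 0
3. not Box Dia (not q or (not q or q)), 0
4. not q or (not q or q), 1
5. not q or q, 1
6. q, 1
7. not Dia (not q or (not q or q)), 2
8. not (not q or (not q or q)), 2
9. q, 2
10. not (not q or q), 2
11. not q, 2
Accessibility: 0R0, 0R1, 0R2, 1R1, 2R2
Branch closes: q and not q both at 2.
Every branch closes (one shown): valid in T, hence also in S4, S5 (every theorem of T is a theorem of S4 and S5).
K-tableau for the negation not (Dia (not q or (not q or q)) implies Box Dia (not q or (not q or q))):
1. not (Dia (not q or (not q or q)) implies Box Dia (not q or (not q or q))), 0
2. Dia (not q or (not q or q)), 0
3. not Box Dia (not q or (not q or q)), 0
4. not q or (not q or q), 1
5. not q or q, 1
6. q, 1
7. not Dia (not q or (not q or q)), 2
Accessibility: 0R1, 0R2
Complete open branch: countermodel on a K-frame, so not valid in K.

T, S4, S5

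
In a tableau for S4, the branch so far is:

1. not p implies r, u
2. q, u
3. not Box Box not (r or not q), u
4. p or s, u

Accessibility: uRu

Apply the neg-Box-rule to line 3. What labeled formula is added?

a fresh world v with uRv, and not Box not (r or not q) at v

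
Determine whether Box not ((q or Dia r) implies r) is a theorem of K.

Tableau for the negation not Box not ((q or Dia r) implies r):
1. not Box not ((q or Dia r) implies r), 0
2. (q or Dia r) implies r, 1   [neg-Box-rule on 1: fresh world 1, 0R1]
3. r, 1   [implies-rule on 2 (branches; this branch)]
Accessibility: 0R1
The negation has an open branch (countermodel exists).

Invalid (countermodel exists)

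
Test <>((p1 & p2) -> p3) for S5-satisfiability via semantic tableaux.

1. <>((p1 & p2) -> p3), 0
2. (p1 & p2) -> p3, 1
3. p3, 1
Accessibility: 0R0, 0R1, 1R0, 1R1

Yes, satisfiable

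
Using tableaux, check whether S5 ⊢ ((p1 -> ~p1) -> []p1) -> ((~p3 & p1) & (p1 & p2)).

Tableau for the negation ~(((p1 -> ~p1) -> []p1) -> ((~p3 & p1) & (p1 & p2))):
1. ~(((p1 -> ~p1) -> []p1) -> ((~p3 & p1) & (p1 & p2))), w0
2. (p1 -> ~p1) -> []p1, w0   [~->-rule on 1]
3. ~((~p3 & p1) & (p1 & p2)), w0   [~->-rule on 1]
4. []p1, w0   [->-rule on 2 (branches; this branch)]
5. p1, w0   [[]-rule on 4 via w0Rw0]
6. ~(p1 & p2), w0   [~&-rule on 3 (branches; this branch)]
7. ~p2, w0   [~&-rule on 6 (branches; this branch)]
Accessibility: w0Rw0
The negation has an open branch (countermodel exists).

Not valid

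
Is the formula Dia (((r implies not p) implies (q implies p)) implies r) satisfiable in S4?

Satisfiable (open branch found)

1. Dia (((r implies not p) implies (q implies p)) implies r), 0
2. ((r implies not p) implies (q implies p)) implies r, 1
3. r, 1
Accessibility: 0R0, 0R1, 1R1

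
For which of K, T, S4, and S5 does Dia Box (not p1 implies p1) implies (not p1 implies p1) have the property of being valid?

S4-tableau for the negation not (Dia Box (not p1 implies p1) implies (not p1 implies p1)):
1. not (Dia Box (not p1 implies p1) implies (not p1 implies p1)), u
2. Dia Box (not p1 implies p1), u
3. not (not p1 implies p1), u
4. not p1, u
5. Box (not p1 implies p1), v
6. not p1 implies p1, v
7. p1, v
Accessibility: uRu, uRv, vRv
Complete open branch: countermodel on an S4-frame, so not valid in S4, nor in K, T (the same frame is also a K-frame and a T-frame).
S5-tableau for the negation not (Dia Box (not p1 implies p1) implies (not p1 implies p1)):
1. not (Dia Box (not p1 implies p1) implies (not p1 implies p1)), u
2. Dia Box (not p1 implies p1), u
3. not (not p1 implies p1), u
4. not p1, u
5. Box (not p1 implies p1), v
6. not p1 implies p1, u
7. not p1 implies p1, v
8. p1, u
Accessibility: uRu, uRv, vRu, vRv
Branch closes: p1 and not p1 both at u.
Every branch closes (one shown): valid in S5.

S5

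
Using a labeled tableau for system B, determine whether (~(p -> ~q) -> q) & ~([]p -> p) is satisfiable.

1. (~(p -> ~q) -> q) & ~([]p -> p), 0
2. ~(p -> ~q) -> q, 0
3. ~([]p -> p), 0
4. []p, 0
5. ~p, 0
6. p, 0
Accessibility: 0R0
Branch closes: p and ~p both at 0.
Every branch closes; the branch above is one of them.

Unsatisfiable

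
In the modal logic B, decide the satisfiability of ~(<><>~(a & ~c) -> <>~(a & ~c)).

Satisfiable (open branch found)

1. ~(<><>~(a & ~c) -> <>~(a & ~c)), w0
2. <><>~(a & ~c), w0
3. ~<>~(a & ~c), w0
4. a & ~c, w0
5. a, w0
6. ~c, w0
7. <>~(a & ~c), w1
8. a & ~c, w1
9. a, w1
10. ~c, w1
11. ~(a & ~c), w2
12. c, w2
Accessibility: w0Rw0, w0Rw1, w1Rw0, w1Rw1, w1Rw2, w2Rw1, w2Rw2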